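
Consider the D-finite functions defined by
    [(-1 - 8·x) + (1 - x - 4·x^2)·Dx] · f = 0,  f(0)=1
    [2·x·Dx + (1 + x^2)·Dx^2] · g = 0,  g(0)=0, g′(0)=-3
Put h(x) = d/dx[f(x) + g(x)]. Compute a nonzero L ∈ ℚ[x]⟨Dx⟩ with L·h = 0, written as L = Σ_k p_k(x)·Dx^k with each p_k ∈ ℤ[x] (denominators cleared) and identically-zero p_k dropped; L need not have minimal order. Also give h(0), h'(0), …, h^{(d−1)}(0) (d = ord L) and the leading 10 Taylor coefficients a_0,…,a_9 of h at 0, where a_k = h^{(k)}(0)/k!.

f: a_k = 1, 1, 5, 9, 29, 65, 181, 441, 1165, 2929, …
g: a_k = 0, -3, 0, 1, 0, -3/5, 0, 3/7, 0, -1/3, …
f+g: L₀ = lclm(L_f,L_g), ord ≤ 1+2.
h₀' ⇒ L via d/dx closure of L₀.
L = (-10 + 40·x + 478·x^2 + 864·x^3 + 2496·x^4 + 384·x^6) + (28 + 246·x + 316·x^2 + 1182·x^3 + 752·x^4 + 2048·x^5 + 48·x^6 + 384·x^7)·Dx + (-5 - 8·x - 32·x^2 + 104·x^3 + 197·x^4 + 128·x^5 + 288·x^6 + 16·x^7 + 64·x^8)·Dx^2  (order 2).
h: a_k = -2, 10, 30, 116, 322, 1086, 3090, 9320, 26358, 75890, …
ICs: h(0) = -2, h′(0) = 10.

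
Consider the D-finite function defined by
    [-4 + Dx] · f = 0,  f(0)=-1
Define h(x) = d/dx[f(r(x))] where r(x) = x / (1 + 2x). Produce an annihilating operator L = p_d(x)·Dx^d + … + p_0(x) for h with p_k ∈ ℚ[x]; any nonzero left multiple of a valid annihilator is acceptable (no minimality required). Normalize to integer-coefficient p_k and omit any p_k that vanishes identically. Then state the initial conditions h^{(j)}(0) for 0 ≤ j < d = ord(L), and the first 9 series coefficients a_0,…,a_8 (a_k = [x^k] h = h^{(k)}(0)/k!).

L = -8·x + (-1 - 4·x - 4·x^2)·Dx  (order 1).
h: a_k = -4, 0, 16, -128/3, 64, -512/15, -1280/9, 65536/105, -72704/45, …
ICs: h(0) = -4.

f: a_k = -1, -4, -8, -32/3, -32/3, -128/15, -256/45, -1024/315, -512/315, …
L₀ from L_f via x↦r, Dx↦r'^{-1}Dx.
h=h₀': d/dx-closure on L₀ ⇒ L.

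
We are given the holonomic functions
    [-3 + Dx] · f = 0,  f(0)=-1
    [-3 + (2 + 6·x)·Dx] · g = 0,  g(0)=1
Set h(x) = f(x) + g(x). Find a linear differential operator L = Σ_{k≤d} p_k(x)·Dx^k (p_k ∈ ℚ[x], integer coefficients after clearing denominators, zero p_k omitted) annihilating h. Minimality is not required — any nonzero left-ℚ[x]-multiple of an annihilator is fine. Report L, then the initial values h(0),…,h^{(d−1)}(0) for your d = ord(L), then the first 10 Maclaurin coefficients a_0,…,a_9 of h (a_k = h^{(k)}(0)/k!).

L = (27 + 54·x) + (-15 - 72·x - 108·x^2)·Dx + (2 + 18·x + 36·x^2)·Dx^2  (order 2).
h: a_k = 0, -3/2, -45/8, -45/16, -837/128, 5913/1280, -81729/5120, 2494881/71680, -98700039/1146880, 492442659/2293760, …
ICs: h(0) = 0, h′(0) = -3/2.

f: a_k = -1, -3, -9/2, -9/2, -27/8, -81/40, -81/80, -243/560, -729/4480, -243/4480, …
g: a_k = 1, 3/2, -9/8, 27/16, -405/128, 1701/256, -15309/1024, 72171/2048, -2814669/32768, 14073345/65536, …
f+g: L₀ = lclm(L_f,L_g), ord ≤ 1+1.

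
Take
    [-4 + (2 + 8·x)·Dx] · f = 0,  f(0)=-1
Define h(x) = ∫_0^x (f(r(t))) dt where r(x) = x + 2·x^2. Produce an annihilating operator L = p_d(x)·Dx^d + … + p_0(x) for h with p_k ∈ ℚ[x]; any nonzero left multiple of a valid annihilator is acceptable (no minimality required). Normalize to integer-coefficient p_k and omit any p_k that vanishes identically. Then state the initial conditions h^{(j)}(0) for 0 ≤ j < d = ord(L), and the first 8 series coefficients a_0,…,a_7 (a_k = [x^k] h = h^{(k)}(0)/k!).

L = (-2 - 8·x)·Dx + (1 + 4·x + 8·x^2)·Dx^2  (order 2).
h: a_k = 0, -1, -1, -2/3, 1, -6/5, 2/3, 12/7, …
ICs: h(0) = 0, h′(0) = -1.

f: a_k = -1, -2, 2, -4, 10, -28, 84, -264, …
L₀ from L_f via x↦r, Dx↦r'^{-1}Dx.
∫: right-multiply L₀ by Dx.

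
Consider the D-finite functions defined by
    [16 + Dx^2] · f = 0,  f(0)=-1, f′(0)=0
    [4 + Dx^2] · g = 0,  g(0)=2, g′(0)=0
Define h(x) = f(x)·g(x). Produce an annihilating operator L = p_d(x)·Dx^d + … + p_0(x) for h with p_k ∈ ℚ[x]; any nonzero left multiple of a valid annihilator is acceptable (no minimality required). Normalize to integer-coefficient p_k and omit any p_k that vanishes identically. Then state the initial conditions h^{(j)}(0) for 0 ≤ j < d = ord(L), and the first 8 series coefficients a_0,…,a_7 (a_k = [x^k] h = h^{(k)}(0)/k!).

L = 144 + 40·Dx^2 + Dx^4  (order 4).
h: a_k = -2, 0, 20, 0, -164/3, 0, 584/9, 0, …
ICs: h(0) = -2, h′(0) = 0, h′′(0) = 40, h′′′(0) = 0.

f: a_k = -1, 0, 8, 0, -32/3, 0, 256/45, 0, …
g: a_k = 2, 0, -4, 0, 4/3, 0, -8/45, 0, …
h₀=f·g: eliminate ⇒ L₀, order ≤ 2·2.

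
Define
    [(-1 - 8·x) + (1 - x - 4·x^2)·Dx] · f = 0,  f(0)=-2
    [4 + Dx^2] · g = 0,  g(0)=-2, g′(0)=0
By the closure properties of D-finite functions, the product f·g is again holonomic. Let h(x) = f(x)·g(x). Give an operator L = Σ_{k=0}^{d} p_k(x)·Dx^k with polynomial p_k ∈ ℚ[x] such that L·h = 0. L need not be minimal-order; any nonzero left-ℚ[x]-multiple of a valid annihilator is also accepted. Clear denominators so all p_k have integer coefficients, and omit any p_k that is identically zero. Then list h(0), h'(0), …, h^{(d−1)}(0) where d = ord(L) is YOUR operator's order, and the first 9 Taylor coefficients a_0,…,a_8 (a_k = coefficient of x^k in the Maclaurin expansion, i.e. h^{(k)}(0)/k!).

L = (4 + 4·x + 16·x^2) + (2 + 16·x)·Dx + (-1 + x + 4·x^2)·Dx^2  (order 2).
h: a_k = 4, 4, 12, 28, 236/3, 572/3, 22724/45, 57044/45, 345196/105, …
ICs: h(0) = 4, h′(0) = 4.

f: a_k = -2, -2, -10, -18, -58, -130, -362, -882, -2330, …
g: a_k = -2, 0, 4, 0, -4/3, 0, 8/45, 0, -4/315, …
Product ⇒ symmetric product L₀, ord ≤ 2.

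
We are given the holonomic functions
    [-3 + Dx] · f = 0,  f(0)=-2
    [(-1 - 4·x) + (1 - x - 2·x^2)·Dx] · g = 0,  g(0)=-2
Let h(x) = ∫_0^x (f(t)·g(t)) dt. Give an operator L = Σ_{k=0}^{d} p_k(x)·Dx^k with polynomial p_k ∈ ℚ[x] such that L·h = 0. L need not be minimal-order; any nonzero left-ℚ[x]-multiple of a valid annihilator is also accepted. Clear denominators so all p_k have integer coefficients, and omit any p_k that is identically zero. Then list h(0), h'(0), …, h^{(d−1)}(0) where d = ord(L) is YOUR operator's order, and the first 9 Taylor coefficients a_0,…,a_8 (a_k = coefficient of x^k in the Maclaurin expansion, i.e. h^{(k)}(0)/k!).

L = (4 + x - 6·x^2)·Dx + (-1 + x + 2·x^2)·Dx^2  (order 2).
h: a_k = 0, 4, 8, 14, 23, 379/10, 318/5, 15293/140, 107071/560, …
ICs: h(0) = 0, h′(0) = 4.

f: a_k = -2, -6, -9, -9, -27/4, -81/20, -81/40, -243/280, -729/2240, …
g: a_k = -2, -2, -6, -10, -22, -42, -86, -170, -342, …
Product ⇒ symmetric product L₀, ord ≤ 1.
h=∫h₀ ⇒ L = L₀·Dx.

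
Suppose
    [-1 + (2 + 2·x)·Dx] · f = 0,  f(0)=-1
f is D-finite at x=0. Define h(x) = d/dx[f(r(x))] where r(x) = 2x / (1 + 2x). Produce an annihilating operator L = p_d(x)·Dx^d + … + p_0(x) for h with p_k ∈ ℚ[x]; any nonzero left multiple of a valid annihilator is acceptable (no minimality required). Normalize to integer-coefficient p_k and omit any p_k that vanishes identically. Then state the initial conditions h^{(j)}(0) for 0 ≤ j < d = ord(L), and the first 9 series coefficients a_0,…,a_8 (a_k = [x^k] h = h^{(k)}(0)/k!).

f: a_k = -1, -1/2, 1/8, -1/16, 5/128, -7/256, 21/1024, -33/2048, 429/32768, …
L₀ from L_f via x↦r, Dx↦r'^{-1}Dx.
Derive L from L₀ (diff closure).
L = (-5 - 16·x) + (-1 - 6·x - 8·x^2)·Dx  (order 1).
h: a_k = -1, 5, -39/2, 141/2, -1995/8, 7059/8, -50435/16, 182461/16, -5347827/128, …
ICs: h(0) = -1.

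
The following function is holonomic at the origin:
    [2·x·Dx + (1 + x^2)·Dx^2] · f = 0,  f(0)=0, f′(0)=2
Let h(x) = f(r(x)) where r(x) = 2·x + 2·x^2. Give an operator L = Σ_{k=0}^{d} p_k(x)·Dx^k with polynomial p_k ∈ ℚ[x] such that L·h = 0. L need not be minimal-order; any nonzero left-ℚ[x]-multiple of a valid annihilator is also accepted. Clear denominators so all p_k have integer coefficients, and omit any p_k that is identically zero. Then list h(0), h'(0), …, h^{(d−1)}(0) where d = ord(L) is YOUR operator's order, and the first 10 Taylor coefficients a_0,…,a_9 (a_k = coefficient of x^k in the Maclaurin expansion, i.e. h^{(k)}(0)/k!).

f: a_k = 0, 2, 0, -2/3, 0, 2/5, 0, -2/7, 0, 2/9, …
L₀ from L_f via x↦r, Dx↦r'^{-1}Dx.
L = (-2 + 8·x + 32·x^2 + 48·x^3 + 24·x^4)·Dx + (1 + 2·x + 4·x^2 + 16·x^3 + 20·x^4 + 8·x^5)·Dx^2  (order 2).
h: a_k = 0, 4, 4, -16/3, -16, -16/5, 176/3, 640/7, -128, -5312/9, …
ICs: h(0) = 0, h′(0) = 4.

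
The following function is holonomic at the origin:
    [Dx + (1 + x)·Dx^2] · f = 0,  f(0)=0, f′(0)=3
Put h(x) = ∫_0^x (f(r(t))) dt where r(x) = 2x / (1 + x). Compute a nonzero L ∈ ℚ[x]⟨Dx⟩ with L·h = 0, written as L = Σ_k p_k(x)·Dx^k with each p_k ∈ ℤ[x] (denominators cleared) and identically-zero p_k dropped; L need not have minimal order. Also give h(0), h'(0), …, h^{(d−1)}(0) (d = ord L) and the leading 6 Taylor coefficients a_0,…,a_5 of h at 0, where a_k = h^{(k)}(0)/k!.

f: a_k = 0, 3, -3/2, 1, -3/4, 3/5, …
h₀=f(r): pull back L_f along r ⇒ L₀.
h=∫₀ˣh₀: take L = L₀·Dx.
L = (4 + 6·x)·Dx^2 + (1 + 4·x + 3·x^2)·Dx^3  (order 3).
h: a_k = 0, 0, 3, -4, 13/2, -12, …
ICs: h(0) = 0, h′(0) = 0, h′′(0) = 6.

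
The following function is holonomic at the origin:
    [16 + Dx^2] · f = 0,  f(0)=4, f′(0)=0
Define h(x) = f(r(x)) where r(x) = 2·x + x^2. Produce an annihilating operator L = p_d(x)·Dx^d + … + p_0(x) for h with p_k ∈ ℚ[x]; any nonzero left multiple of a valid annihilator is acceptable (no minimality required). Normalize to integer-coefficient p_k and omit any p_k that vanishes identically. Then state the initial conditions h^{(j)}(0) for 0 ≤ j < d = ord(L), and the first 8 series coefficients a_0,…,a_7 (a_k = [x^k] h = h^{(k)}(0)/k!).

f: a_k = 4, 0, -32, 0, 128/3, 0, -1024/45, 0, …
Substitute x→r, Dx→(1/r')Dx; clear ⇒ L₀.
L = (64 + 192·x + 192·x^2 + 64·x^3) - Dx + (1 + x)·Dx^2  (order 2).
h: a_k = 4, 0, -128, -128, 1952/3, 4096/3, -19456/45, -60416/15, …
ICs: h(0) = 4, h′(0) = 0.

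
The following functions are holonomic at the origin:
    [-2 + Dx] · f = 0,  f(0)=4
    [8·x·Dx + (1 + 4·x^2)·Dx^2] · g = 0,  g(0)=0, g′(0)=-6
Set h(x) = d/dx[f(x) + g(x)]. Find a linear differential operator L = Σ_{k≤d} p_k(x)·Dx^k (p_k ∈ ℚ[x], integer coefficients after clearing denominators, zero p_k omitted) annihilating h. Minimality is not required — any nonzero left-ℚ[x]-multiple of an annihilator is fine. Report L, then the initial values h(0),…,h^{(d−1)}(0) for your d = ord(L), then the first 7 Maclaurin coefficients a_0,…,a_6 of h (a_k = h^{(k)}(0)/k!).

f: a_k = 4, 8, 8, 16/3, 8/3, 16/15, 16/45, …
g: a_k = 0, -6, 0, 8, 0, -96/5, 0, …
Weyl lclm of L_f,L_g ⇒ L₀ (ord ≤ 3).
h=h₀': d/dx-closure on L₀ ⇒ L.
L = (8 - 32·x - 32·x^2) + (-6 + 12·x + 8·x^2 - 16·x^3)·Dx + (1 + 2·x + 4·x^2 + 8·x^3)·Dx^2  (order 2).
h: a_k = 2, 16, 40, 32/3, -272/3, 32/15, 17312/45, …
ICs: h(0) = 2, h′(0) = 16.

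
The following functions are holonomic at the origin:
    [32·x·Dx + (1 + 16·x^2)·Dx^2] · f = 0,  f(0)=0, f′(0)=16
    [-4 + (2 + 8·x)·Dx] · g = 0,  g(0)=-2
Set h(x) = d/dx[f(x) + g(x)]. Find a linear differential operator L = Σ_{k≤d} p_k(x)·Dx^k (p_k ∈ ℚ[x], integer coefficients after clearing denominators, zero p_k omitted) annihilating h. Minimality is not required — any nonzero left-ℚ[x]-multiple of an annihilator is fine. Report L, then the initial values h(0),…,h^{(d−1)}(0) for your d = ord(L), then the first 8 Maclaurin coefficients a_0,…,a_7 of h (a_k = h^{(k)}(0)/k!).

f: a_k = 0, 16, 0, -256/3, 0, 4096/5, 0, -65536/7, …
g: a_k = -2, -4, 4, -8, 20, -56, 168, -528, …
Sum ⇒ L₀ = lclm(L_f,L_g) in ℚ(x)⟨Dx⟩.
h=h₀': d/dx-closure on L₀ ⇒ L.
L = (-32 - 320·x + 1536·x^2 + 3072·x^3) + (-22 - 128·x + 320·x^2 + 6144·x^3 + 10752·x^4)·Dx + (-1 + 12·x + 96·x^2 + 384·x^3 + 1792·x^4 + 3072·x^5)·Dx^2  (order 2).
h: a_k = 12, 8, -280, 80, 3816, 1008, -69232, 13728, …
ICs: h(0) = 12, h′(0) = 8.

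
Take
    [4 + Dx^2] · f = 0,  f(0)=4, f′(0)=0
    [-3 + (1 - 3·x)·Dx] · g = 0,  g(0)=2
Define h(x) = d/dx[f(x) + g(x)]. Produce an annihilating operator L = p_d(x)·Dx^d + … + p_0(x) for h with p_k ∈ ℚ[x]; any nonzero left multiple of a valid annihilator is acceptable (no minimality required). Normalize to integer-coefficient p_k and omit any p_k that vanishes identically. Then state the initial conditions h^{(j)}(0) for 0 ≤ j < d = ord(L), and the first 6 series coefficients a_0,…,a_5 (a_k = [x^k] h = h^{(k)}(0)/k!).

f: a_k = 4, 0, -8, 0, 8/3, 0, …
g: a_k = 2, 6, 18, 54, 162, 486, …
L₀ := lclm(L_f,L_g); ord L₀ ≤ 2+1.
h₀' ⇒ L via d/dx closure of L₀.
L = (1344 - 288·x + 432·x^2) + (-116 + 396·x - 216·x^2 + 216·x^3)·Dx + (336 - 72·x + 108·x^2)·Dx^2 + (-29 + 99·x - 54·x^2 + 54·x^3)·Dx^3  (order 3).
h: a_k = 6, 20, 162, 1976/3, 2430, 131188/15, …
ICs: h(0) = 6, h′(0) = 20, h′′(0) = 324.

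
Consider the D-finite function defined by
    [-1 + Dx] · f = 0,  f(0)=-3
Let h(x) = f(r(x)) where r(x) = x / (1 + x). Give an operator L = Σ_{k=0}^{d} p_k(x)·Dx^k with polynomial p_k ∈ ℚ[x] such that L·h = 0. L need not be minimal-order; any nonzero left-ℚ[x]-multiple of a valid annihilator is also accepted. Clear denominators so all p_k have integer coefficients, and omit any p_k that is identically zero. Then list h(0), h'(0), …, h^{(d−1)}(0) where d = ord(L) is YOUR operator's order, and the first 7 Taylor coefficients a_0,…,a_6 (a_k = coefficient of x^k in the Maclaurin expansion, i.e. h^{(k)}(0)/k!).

L = -1 + (1 + 2·x + x^2)·Dx  (order 1).
h: a_k = -3, -3, 3/2, -1/2, -1/8, 19/40, -151/240, …
ICs: h(0) = -3.

f: a_k = -3, -3, -3/2, -1/2, -1/8, -1/40, -1/240, …
h₀=f(r): pull back L_f along r ⇒ L₀.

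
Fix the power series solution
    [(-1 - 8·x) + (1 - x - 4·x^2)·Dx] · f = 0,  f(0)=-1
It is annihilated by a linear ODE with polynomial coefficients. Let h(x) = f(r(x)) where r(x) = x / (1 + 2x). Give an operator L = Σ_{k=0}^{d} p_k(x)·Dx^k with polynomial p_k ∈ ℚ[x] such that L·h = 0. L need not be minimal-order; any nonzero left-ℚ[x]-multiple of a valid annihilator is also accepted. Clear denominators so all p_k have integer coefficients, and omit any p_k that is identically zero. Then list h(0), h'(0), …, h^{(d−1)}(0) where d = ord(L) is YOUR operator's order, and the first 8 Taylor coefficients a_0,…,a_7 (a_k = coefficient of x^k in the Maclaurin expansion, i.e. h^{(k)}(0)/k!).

L = (1 + 10·x) + (-1 - 5·x - 4·x^2 + 4·x^3)·Dx  (order 1).
h: a_k = -1, -1, -3, 7, -27, 95, -339, 1207, …
ICs: h(0) = -1.

f: a_k = -1, -1, -5, -9, -29, -65, -181, -441, …
f∘r: x↦r, Dx↦Dx/r' in L_f ⇒ L₀.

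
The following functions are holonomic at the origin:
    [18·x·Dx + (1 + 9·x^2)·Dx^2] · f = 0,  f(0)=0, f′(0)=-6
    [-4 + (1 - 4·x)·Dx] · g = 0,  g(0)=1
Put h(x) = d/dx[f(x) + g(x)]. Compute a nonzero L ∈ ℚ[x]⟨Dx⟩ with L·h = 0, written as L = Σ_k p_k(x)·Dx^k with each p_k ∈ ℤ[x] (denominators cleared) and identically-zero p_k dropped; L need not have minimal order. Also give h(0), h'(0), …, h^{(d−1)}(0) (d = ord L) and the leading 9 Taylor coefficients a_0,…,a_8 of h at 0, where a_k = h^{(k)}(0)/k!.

L = (72 - 1152·x - 1944·x^2) + (-57 + 72·x - 765·x^2 - 1944·x^3)·Dx + (4 - 7·x - 63·x^3 - 324·x^4)·Dx^2  (order 2).
h: a_k = -2, 32, 246, 1024, 4634, 24576, 119062, 524288, 2319930, …
ICs: h(0) = -2, h′(0) = 32.

f: a_k = 0, -6, 0, 18, 0, -486/5, 0, 4374/7, 0, …
g: a_k = 1, 4, 16, 64, 256, 1024, 4096, 16384, 65536, …
L₀ := lclm(L_f,L_g); ord L₀ ≤ 2+1.
h₀' ⇒ L via d/dx closure of L₀.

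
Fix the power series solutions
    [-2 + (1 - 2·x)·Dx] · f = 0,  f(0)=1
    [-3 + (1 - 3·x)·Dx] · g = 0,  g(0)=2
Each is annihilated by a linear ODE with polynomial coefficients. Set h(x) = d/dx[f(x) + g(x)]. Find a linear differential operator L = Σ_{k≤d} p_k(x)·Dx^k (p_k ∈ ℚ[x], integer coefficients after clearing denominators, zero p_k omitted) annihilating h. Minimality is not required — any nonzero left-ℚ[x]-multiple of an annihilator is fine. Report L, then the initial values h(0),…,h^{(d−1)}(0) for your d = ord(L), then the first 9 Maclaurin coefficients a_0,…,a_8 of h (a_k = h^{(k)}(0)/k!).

f: a_k = 1, 2, 4, 8, 16, 32, 64, 128, 256, …
g: a_k = 2, 6, 18, 54, 162, 486, 1458, 4374, 13122, …
f+g: L₀ = lclm(L_f,L_g), ord ≤ 1+1.
Derive L from L₀ (diff closure).
L = 36 + (-15 + 36·x)·Dx + (1 - 5·x + 6·x^2)·Dx^2  (order 2).
h: a_k = 8, 44, 186, 712, 2590, 9132, 31514, 107024, 358902, …
ICs: h(0) = 8, h′(0) = 44.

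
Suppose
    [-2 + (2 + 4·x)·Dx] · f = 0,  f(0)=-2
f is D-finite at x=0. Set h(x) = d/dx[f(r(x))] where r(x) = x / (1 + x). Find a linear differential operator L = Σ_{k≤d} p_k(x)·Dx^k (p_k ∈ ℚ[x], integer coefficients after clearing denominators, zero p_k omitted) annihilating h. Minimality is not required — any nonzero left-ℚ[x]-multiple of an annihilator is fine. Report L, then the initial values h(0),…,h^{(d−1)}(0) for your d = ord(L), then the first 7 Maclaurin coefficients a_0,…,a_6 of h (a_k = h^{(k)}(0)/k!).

f: a_k = -2, -2, 1, -1, 5/4, -7/4, 21/8, …
h₀=f(r): pull back L_f along r ⇒ L₀.
h₀' ⇒ L via d/dx closure of L₀.
L = (-3 - 6·x) + (-1 - 4·x - 3·x^2)·Dx  (order 1).
h: a_k = -2, 6, -15, 37, -375/4, 981/4, -5271/8, …
ICs: h(0) = -2.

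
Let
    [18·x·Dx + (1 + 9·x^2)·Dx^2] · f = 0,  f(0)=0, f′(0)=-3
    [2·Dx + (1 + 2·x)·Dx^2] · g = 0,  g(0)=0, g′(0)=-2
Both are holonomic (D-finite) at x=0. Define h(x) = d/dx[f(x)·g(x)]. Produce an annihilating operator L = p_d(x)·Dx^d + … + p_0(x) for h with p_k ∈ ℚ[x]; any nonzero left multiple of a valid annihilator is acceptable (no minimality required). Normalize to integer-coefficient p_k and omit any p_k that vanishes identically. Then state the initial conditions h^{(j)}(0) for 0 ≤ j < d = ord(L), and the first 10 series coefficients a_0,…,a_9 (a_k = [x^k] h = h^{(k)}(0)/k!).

f: a_k = 0, -3, 0, 9, 0, -243/5, 0, 2187/7, 0, -2187, …
g: a_k = 0, -2, 2, -8/3, 4, -32/5, 32/3, -128/7, 32, -512/9, …
h₀=f·g: eliminate ⇒ L₀, order ≤ 2·2.
h=h₀': d/dx-closure on L₀ ⇒ L.
L = (792 + 3024·x + 22680·x^2 + 102384·x^3 + 174960·x^4 + 151632·x^5 + 104976·x^7) + (332 + 4752·x + 28908·x^2 + 127008·x^3 + 351216·x^4 + 542376·x^5 + 408240·x^6 + 157464·x^7 + 367416·x^8)·Dx + (44 + 916·x + 6696·x^2 + 27252·x^3 + 85860·x^4 + 193428·x^5 + 279936·x^6 + 224532·x^7 + 157464·x^8 + 209952·x^9)·Dx^2 + (10 + 76·x + 418·x^2 + 1728·x^3 + 5391·x^4 + 12960·x^5 + 24948·x^6 + 34992·x^7 + 29889·x^8 + 26244·x^9 + 26244·x^10)·Dx^3  (order 3).
h: a_k = 0, 12, -18, -40, 30, 2772/5, -3262/5, -3984, 135594/35, 4050892/105, …
ICs: h(0) = 0, h′(0) = 12, h′′(0) = -36.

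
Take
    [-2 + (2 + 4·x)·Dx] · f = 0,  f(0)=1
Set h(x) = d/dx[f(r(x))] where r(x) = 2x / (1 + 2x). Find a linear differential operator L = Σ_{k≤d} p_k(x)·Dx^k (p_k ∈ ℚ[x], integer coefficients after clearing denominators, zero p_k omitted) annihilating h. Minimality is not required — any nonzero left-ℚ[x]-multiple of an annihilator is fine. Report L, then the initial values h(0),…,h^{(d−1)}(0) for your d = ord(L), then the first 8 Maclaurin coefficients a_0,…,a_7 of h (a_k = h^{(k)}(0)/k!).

L = (-6 - 24·x) + (-1 - 8·x - 12·x^2)·Dx  (order 1).
h: a_k = 2, -12, 60, -296, 1500, -7848, 42168, -231120, …
ICs: h(0) = 2.

f: a_k = 1, 1, -1/2, 1/2, -5/8, 7/8, -21/16, 33/16, …
h₀=f(r): pull back L_f along r ⇒ L₀.
h₀' ⇒ L via d/dx closure of L₀.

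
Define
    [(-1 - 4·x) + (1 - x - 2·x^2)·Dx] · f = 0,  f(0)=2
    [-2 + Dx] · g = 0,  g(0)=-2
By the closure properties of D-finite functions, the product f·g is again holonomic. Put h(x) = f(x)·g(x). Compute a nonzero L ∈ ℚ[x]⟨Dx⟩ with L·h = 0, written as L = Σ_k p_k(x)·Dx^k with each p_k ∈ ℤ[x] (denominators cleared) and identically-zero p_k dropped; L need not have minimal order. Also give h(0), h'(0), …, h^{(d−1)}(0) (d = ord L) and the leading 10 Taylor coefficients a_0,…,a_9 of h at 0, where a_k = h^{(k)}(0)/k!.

L = (3 + 2·x - 4·x^2) + (-1 + x + 2·x^2)·Dx  (order 1).
h: a_k = -4, -12, -28, -172/3, -116, -3476/15, -20884/45, -32468/35, -584596/315, -1503028/405, …
ICs: h(0) = -4.

f: a_k = 2, 2, 6, 10, 22, 42, 86, 170, 342, 682, …
g: a_k = -2, -4, -4, -8/3, -4/3, -8/15, -8/45, -16/315, -4/315, -8/2835, …
Sym-product of L_f,L_g gives L₀ (≤ ord 1).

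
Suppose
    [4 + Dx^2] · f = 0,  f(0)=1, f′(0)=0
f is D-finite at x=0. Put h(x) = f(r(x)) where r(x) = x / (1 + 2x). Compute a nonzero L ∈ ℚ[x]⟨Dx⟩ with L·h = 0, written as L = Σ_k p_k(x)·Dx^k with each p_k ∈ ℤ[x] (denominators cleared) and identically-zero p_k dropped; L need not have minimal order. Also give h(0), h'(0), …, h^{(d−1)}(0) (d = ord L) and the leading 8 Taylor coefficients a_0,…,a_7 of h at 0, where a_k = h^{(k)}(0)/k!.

L = 4 + (4 + 24·x + 48·x^2 + 32·x^3)·Dx + (1 + 8·x + 24·x^2 + 32·x^3 + 16·x^4)·Dx^2  (order 2).
h: a_k = 1, 0, -2, 8, -70/3, 176/3, -6004/45, 1392/5, …
ICs: h(0) = 1, h′(0) = 0.

f: a_k = 1, 0, -2, 0, 2/3, 0, -4/45, 0, …
L₀ from L_f via x↦r, Dx↦r'^{-1}Dx.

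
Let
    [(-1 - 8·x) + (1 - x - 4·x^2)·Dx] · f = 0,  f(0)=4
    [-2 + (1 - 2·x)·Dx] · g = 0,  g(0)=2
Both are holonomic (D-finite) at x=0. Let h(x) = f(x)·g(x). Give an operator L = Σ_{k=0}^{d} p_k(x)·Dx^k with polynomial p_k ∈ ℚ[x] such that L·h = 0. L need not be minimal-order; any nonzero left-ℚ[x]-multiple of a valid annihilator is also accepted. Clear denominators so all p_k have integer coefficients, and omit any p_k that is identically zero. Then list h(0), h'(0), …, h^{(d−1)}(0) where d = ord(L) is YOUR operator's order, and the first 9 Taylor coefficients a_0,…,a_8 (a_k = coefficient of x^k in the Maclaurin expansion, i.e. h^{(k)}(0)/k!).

f: a_k = 4, 4, 20, 36, 116, 260, 724, 1764, 4660, …
g: a_k = 2, 4, 8, 16, 32, 64, 128, 256, 512, …
Product ⇒ symmetric product L₀, ord ≤ 1.
L = (-3 - 4·x + 24·x^2) + (1 - 3·x - 2·x^2 + 8·x^3)·Dx  (order 1).
h: a_k = 8, 24, 88, 248, 728, 1976, 5400, 14328, 37976, …
ICs: h(0) = 8.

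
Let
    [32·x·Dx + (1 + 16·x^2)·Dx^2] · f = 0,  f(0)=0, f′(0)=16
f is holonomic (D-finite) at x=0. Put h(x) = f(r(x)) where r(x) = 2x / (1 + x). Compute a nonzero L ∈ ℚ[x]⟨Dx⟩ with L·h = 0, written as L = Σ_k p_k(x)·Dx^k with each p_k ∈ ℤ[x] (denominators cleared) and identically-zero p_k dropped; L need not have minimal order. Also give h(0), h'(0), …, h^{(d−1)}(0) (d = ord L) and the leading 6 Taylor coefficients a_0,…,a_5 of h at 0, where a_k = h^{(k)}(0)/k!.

L = (2 + 130·x)·Dx + (1 + 2·x + 65·x^2)·Dx^2  (order 2).
h: a_k = 0, 32, -32, -1952/3, 2016, 110752/5, …
ICs: h(0) = 0, h′(0) = 32.

f: a_k = 0, 16, 0, -256/3, 0, 4096/5, …
f∘r: x↦r, Dx↦Dx/r' in L_f ⇒ L₀.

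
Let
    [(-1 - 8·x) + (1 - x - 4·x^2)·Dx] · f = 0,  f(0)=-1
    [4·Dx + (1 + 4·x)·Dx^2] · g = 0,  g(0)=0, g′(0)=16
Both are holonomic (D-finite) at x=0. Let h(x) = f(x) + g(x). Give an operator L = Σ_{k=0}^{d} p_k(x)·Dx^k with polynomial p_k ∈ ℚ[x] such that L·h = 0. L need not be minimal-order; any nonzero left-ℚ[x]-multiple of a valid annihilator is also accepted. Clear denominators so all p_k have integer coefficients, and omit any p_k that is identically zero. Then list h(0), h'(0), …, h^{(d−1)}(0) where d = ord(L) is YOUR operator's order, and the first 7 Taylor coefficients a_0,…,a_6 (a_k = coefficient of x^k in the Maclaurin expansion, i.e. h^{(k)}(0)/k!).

f: a_k = -1, -1, -5, -9, -29, -65, -181, …
g: a_k = 0, 16, -32, 256/3, -256, 4096/5, -8192/3, …
Weyl lclm of L_f,L_g ⇒ L₀ (ord ≤ 3).
L = (268 + 1616·x + 5504·x^2 + 4608·x^3 + 6144·x^4)·Dx + (11 + 360·x + 3008·x^2 + 7680·x^3 + 9472·x^4 + 10240·x^5)·Dx^2 + (-7 - 67·x - 154·x^2 + 136·x^3 + 928·x^4 + 2176·x^5 + 2048·x^6)·Dx^3  (order 3).
h: a_k = -1, 15, -37, 229/3, -285, 3771/5, -8735/3, …
ICs: h(0) = -1, h′(0) = 15, h′′(0) = -74.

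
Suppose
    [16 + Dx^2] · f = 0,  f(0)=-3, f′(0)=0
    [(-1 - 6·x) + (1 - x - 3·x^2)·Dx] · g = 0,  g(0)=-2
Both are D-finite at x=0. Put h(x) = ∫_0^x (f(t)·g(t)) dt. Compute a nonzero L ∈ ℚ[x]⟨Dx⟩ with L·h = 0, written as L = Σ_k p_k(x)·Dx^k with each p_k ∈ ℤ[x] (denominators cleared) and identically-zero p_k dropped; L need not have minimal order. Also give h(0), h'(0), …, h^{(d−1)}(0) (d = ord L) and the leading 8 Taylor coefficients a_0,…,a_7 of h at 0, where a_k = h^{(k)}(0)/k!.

L = (-10 + 16·x + 48·x^2)·Dx + (2 + 12·x)·Dx^2 + (-1 + x + 3·x^2)·Dx^3  (order 3).
h: a_k = 0, 6, 3, -8, -3/2, -14/5, -16/3, -1622/105, …
ICs: h(0) = 0, h′(0) = 6, h′′(0) = 6.

f: a_k = -3, 0, 24, 0, -32, 0, 256/15, 0, …
g: a_k = -2, -2, -8, -14, -38, -80, -194, -434, …
h₀=f·g: eliminate ⇒ L₀, order ≤ 2·1.
Integrate: L := L₀·Dx.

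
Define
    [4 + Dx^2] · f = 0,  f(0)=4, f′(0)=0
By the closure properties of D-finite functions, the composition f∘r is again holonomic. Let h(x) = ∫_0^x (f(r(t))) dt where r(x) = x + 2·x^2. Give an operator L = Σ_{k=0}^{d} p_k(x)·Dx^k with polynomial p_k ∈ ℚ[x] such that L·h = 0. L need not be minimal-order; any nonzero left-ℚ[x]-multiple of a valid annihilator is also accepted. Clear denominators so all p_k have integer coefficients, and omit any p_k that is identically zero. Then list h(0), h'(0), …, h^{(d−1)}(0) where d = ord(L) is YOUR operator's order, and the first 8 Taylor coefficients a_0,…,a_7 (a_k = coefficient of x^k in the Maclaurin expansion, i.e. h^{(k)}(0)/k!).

L = (4 + 48·x + 192·x^2 + 256·x^3)·Dx - 4·Dx^2 + (1 + 4·x)·Dx^3  (order 3).
h: a_k = 0, 4, 0, -8/3, -8, -88/15, 32/9, 2864/315, …
ICs: h(0) = 0, h′(0) = 4, h′′(0) = 0.

f: a_k = 4, 0, -8, 0, 8/3, 0, -16/45, 0, …
h₀=f(r): pull back L_f along r ⇒ L₀.
h=∫h₀ ⇒ L = L₀·Dx.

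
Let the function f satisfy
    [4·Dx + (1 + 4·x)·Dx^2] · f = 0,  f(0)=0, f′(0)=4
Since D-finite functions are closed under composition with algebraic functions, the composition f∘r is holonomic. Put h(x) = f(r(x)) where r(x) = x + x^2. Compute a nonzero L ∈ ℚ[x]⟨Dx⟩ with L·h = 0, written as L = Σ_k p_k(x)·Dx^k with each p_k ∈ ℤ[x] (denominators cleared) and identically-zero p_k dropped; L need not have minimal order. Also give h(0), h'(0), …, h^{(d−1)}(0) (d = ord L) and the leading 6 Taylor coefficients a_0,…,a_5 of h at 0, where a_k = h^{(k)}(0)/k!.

L = 2·Dx + (1 + 2·x)·Dx^2  (order 2).
h: a_k = 0, 4, -4, 16/3, -8, 64/5, …
ICs: h(0) = 0, h′(0) = 4.

f: a_k = 0, 4, -8, 64/3, -64, 1024/5, …
h₀=f(r): pull back L_f along r ⇒ L₀.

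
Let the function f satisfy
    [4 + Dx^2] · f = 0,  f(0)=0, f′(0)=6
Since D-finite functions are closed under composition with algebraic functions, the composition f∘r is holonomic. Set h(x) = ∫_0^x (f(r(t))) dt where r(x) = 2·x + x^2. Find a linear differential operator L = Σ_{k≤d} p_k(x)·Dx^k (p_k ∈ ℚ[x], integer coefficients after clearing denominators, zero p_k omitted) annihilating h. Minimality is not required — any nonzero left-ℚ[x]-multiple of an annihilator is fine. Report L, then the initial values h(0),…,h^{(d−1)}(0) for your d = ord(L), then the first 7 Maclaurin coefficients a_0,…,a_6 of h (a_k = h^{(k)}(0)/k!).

f: a_k = 0, 6, 0, -4, 0, 4/5, 0, …
Change of var in L_f (x↦r) gives L₀.
∫: right-multiply L₀ by Dx.
L = (16 + 48·x + 48·x^2 + 16·x^3)·Dx - Dx^2 + (1 + x)·Dx^3  (order 3).
h: a_k = 0, 0, 6, 2, -8, -48/5, 4/15, …
ICs: h(0) = 0, h′(0) = 0, h′′(0) = 12.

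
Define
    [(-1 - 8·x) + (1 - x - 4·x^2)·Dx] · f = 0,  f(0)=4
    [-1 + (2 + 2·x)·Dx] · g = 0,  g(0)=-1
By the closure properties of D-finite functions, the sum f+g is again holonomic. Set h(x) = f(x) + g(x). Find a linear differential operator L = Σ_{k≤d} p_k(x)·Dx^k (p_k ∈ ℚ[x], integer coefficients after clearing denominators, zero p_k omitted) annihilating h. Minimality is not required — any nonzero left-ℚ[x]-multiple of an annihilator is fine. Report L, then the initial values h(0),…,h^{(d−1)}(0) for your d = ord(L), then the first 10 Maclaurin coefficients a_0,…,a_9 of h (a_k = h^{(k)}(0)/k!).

L = (-21 - 75·x - 228·x^2 - 160·x^3) + (41 + 174·x + 609·x^2 + 872·x^3 + 400·x^4)·Dx + (-2 - 38·x - 30·x^2 + 198·x^3 + 352·x^4 + 160·x^5)·Dx^2  (order 2).
h: a_k = 3, 7/2, 161/8, 575/16, 14853/128, 66553/256, 741397/1024, 3612639/2048, 152699309/32768, 767819061/65536, …
ICs: h(0) = 3, h′(0) = 7/2.

f: a_k = 4, 4, 20, 36, 116, 260, 724, 1764, 4660, 11716, …
g: a_k = -1, -1/2, 1/8, -1/16, 5/128, -7/256, 21/1024, -33/2048, 429/32768, -715/65536, …
f+g: L₀ = lclm(L_f,L_g), ord ≤ 1+1.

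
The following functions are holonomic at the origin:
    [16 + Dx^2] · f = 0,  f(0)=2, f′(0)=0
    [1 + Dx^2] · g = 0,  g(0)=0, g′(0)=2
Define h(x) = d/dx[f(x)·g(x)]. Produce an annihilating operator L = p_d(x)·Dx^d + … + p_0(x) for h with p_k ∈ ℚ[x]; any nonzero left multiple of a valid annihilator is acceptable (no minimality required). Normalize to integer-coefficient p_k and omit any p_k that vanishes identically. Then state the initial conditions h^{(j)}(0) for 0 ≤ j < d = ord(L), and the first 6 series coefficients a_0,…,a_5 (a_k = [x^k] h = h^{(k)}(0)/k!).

f: a_k = 2, 0, -16, 0, 64/3, 0, …
g: a_k = 0, 2, 0, -1/3, 0, 1/60, …
Sym-product of L_f,L_g gives L₀ (≤ ord 4).
h=h₀': d/dx-closure on L₀ ⇒ L.
L = 225 + 34·Dx^2 + Dx^4  (order 4).
h: a_k = 4, 0, -98, 0, 1441/6, 0, …
ICs: h(0) = 4, h′(0) = 0, h′′(0) = -196, h′′′(0) = 0.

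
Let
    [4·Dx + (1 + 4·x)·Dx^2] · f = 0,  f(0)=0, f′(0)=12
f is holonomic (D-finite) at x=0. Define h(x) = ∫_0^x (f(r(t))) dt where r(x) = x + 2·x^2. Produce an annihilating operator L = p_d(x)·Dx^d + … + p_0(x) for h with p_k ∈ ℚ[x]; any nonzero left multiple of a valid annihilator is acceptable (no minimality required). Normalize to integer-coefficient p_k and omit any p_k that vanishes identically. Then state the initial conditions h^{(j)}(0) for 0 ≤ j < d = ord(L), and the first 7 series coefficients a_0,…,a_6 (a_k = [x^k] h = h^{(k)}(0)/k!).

L = (16·x + 32·x^2)·Dx^2 + (1 + 8·x + 24·x^2 + 32·x^3)·Dx^3  (order 3).
h: a_k = 0, 0, 6, 0, -8, 96/5, -128/5, …
ICs: h(0) = 0, h′(0) = 0, h′′(0) = 12.

f: a_k = 0, 12, -24, 64, -192, 3072/5, -2048, …
Substitute x→r, Dx→(1/r')Dx; clear ⇒ L₀.
h=∫₀ˣh₀: take L = L₀·Dx.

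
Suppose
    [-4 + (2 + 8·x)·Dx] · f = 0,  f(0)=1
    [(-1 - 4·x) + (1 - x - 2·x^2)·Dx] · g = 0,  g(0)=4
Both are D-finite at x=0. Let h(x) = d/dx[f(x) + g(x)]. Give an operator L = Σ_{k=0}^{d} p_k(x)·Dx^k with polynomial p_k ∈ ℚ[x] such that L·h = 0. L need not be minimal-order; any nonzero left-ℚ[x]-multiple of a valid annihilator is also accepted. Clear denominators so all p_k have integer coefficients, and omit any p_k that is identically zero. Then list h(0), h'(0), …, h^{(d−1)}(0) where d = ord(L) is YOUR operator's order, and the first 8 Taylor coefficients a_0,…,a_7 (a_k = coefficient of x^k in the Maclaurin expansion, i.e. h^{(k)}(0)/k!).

f: a_k = 1, 2, -2, 4, -10, 28, -84, 264, …
g: a_k = 4, 4, 12, 20, 44, 84, 172, 340, …
Sum ⇒ L₀ = lclm(L_f,L_g) in ℚ(x)⟨Dx⟩.
Differentiate: ansatz ord ≤ ord L₀ ⇒ L.
L = (-66 - 300·x - 720·x^2 - 480·x^3 - 480·x^4) + (-9 - 180·x - 954·x^2 - 1872·x^3 - 1800·x^4 - 1440·x^5)·Dx + (4 + 33·x + 69·x^2 - 28·x^3 - 228·x^4 - 480·x^5 - 320·x^6)·Dx^2  (order 2).
h: a_k = 6, 20, 72, 136, 560, 528, 4228, -1392, …
ICs: h(0) = 6, h′(0) = 20.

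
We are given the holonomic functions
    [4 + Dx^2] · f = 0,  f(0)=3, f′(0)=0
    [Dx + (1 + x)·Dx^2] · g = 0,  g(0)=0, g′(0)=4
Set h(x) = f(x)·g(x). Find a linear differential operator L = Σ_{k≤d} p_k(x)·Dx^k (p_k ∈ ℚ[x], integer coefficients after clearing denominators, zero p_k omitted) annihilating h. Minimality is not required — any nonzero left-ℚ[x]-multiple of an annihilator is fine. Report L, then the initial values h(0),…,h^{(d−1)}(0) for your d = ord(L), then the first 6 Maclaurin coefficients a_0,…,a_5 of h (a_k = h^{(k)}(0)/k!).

f: a_k = 3, 0, -6, 0, 2, 0, …
g: a_k = 0, 4, -2, 4/3, -1, 4/5, …
Sym-product of L_f,L_g gives L₀ (≤ ord 4).
L = (168 + 864·x + 1456·x^2 + 1024·x^3 + 256·x^4) + (112 + 368·x + 384·x^2 + 128·x^3)·Dx + (102 + 464·x + 744·x^2 + 512·x^3 + 128·x^4)·Dx^2 + (28 + 92·x + 96·x^2 + 32·x^3)·Dx^3 + (15 + 62·x + 95·x^2 + 64·x^3 + 16·x^4)·Dx^4  (order 4).
h: a_k = 0, 12, -6, -20, 9, 12/5, …
ICs: h(0) = 0, h′(0) = 12, h′′(0) = -12, h′′′(0) = -120.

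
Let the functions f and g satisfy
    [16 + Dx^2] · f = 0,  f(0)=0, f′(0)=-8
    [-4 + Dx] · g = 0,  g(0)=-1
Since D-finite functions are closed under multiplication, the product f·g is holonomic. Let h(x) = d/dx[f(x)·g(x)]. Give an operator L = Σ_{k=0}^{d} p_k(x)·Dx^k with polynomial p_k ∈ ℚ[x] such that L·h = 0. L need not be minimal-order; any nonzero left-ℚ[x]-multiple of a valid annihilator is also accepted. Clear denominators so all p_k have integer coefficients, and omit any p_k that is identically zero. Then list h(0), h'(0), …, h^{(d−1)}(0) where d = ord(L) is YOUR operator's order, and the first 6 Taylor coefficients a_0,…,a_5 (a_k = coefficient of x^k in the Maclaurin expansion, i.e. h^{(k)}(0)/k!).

L = 32 - 8·Dx + Dx^2  (order 2).
h: a_k = 8, 64, 128, 0, -1024/3, -8192/15, …
ICs: h(0) = 8, h′(0) = 64.

f: a_k = 0, -8, 0, 64/3, 0, -256/15, …
g: a_k = -1, -4, -8, -32/3, -32/3, -128/15, …
Sym-product of L_f,L_g gives L₀ (≤ ord 2).
Derive L from L₀ (diff closure).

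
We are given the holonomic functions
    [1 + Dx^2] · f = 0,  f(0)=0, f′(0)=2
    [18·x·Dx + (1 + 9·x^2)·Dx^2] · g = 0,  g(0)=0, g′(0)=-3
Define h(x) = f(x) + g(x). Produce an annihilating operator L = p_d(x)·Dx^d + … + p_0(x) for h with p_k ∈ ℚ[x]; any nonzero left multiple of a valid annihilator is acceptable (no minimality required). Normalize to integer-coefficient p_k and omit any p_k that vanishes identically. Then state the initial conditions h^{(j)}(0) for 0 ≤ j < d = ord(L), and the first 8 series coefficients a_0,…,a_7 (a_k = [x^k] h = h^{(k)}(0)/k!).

L = (-1926·x + 17820·x^3 + 1458·x^5)·Dx + (-17 + 351·x^2 + 4617·x^4 + 729·x^6)·Dx^2 + (-1926·x + 17820·x^3 + 1458·x^5)·Dx^3 + (-17 + 351·x^2 + 4617·x^4 + 729·x^6)·Dx^4  (order 4).
h: a_k = 0, -1, 0, 26/3, 0, -583/12, 0, 787319/2520, …
ICs: h(0) = 0, h′(0) = -1, h′′(0) = 0, h′′′(0) = 52.

f: a_k = 0, 2, 0, -1/3, 0, 1/60, 0, -1/2520, …
g: a_k = 0, -3, 0, 9, 0, -243/5, 0, 2187/7, …
L₀ := lclm(L_f,L_g); ord L₀ ≤ 2+2.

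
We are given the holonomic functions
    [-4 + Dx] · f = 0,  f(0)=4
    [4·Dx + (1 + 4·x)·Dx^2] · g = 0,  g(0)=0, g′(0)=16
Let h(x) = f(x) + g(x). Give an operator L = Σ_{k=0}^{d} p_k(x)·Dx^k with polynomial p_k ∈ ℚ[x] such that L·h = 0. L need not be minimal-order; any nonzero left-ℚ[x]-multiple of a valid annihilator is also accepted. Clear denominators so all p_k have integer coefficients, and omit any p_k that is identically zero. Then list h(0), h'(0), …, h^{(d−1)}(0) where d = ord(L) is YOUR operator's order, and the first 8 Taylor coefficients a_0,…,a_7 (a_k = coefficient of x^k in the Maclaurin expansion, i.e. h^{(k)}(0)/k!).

L = (-24 - 32·x)·Dx + (2 - 16·x - 32·x^2)·Dx^2 + (1 + 6·x + 8·x^2)·Dx^3  (order 3).
h: a_k = 4, 32, 0, 128, -640/3, 2560/3, -121856/45, 421888/45, …
ICs: h(0) = 4, h′(0) = 32, h′′(0) = 0.

f: a_k = 4, 16, 32, 128/3, 128/3, 512/15, 1024/45, 4096/315, …
g: a_k = 0, 16, -32, 256/3, -256, 4096/5, -8192/3, 65536/7, …
f+g: L₀ = lclm(L_f,L_g), ord ≤ 1+2.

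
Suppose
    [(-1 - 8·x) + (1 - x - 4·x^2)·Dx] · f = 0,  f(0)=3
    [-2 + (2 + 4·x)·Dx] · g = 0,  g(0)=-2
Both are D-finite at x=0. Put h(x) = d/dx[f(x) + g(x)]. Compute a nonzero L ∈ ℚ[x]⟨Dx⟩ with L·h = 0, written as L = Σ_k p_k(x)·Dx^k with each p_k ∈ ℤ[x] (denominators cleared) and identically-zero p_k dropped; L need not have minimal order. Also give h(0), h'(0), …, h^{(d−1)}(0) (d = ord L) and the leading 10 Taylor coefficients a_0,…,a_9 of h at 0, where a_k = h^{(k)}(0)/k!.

L = (-84 - 630·x - 1632·x^2 - 2112·x^3 - 1920·x^4) + (-51 - 678·x - 2781·x^2 - 5904·x^3 - 8208·x^4 - 5760·x^5)·Dx + (11 + 62·x + 117·x^2 - 102·x^3 - 1040·x^4 - 2016·x^5 - 1280·x^6)·Dx^2  (order 2).
h: a_k = 1, 32, 78, 353, 3865/4, 13095/4, 73857/8, 224109/8, 5054877/64, 14583035/64, …
ICs: h(0) = 1, h′(0) = 32.

f: a_k = 3, 3, 15, 27, 87, 195, 543, 1323, 3495, 8787, …
g: a_k = -2, -2, 1, -1, 5/4, -7/4, 21/8, -33/8, 429/64, -715/64, …
L₀ := lclm(L_f,L_g); ord L₀ ≤ 1+1.
h=h₀': d/dx-closure on L₀ ⇒ L.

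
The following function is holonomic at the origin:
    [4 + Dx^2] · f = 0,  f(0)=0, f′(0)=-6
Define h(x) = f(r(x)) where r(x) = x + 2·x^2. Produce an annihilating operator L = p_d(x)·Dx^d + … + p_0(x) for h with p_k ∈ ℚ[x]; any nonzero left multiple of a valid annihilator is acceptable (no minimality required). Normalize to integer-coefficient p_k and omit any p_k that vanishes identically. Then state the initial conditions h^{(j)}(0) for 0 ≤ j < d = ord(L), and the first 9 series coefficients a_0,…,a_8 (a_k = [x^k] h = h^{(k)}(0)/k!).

L = (4 + 48·x + 192·x^2 + 256·x^3) - 4·Dx + (1 + 4·x)·Dx^2  (order 2).
h: a_k = 0, -6, -12, 4, 24, 236/5, 24, -3352/105, -944/15, …
ICs: h(0) = 0, h′(0) = -6.

f: a_k = 0, -6, 0, 4, 0, -4/5, 0, 8/105, 0, …
L₀ from L_f via x↦r, Dx↦r'^{-1}Dx.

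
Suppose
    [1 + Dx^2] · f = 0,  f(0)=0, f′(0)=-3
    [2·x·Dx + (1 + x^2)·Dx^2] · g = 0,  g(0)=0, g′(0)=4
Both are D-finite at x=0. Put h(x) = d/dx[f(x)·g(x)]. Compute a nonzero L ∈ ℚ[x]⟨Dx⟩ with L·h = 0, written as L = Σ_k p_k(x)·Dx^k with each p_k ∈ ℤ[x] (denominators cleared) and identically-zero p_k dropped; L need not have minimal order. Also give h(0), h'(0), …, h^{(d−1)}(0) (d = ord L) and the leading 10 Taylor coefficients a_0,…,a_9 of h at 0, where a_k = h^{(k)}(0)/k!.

L = (110 + 294·x^2 + 461·x^4 + 96·x^6 + 12·x^8 + 2·x^10 + x^12) + (68·x + 284·x^3 + 280·x^5 + 80·x^7 + 20·x^9 + 4·x^11)·Dx + (120 + 340·x^2 + 534·x^4 + 148·x^6 + 32·x^8 + 8·x^10 + 2·x^12)·Dx^2 + (68·x + 284·x^3 + 280·x^5 + 80·x^7 + 20·x^9 + 4·x^11)·Dx^3 + (10 + 46·x^2 + 73·x^4 + 52·x^6 + 20·x^8 + 6·x^10 + x^12)·Dx^4  (order 4).
h: a_k = 0, -24, 0, 24, 0, -19, 0, 86/5, 0, -247949/15120, …
ICs: h(0) = 0, h′(0) = -24, h′′(0) = 0, h′′′(0) = 144.

f: a_k = 0, -3, 0, 1/2, 0, -1/40, 0, 1/1680, 0, -1/120960, …
g: a_k = 0, 4, 0, -4/3, 0, 4/5, 0, -4/7, 0, 4/9, …
f·g: L₀ = L_f ⊗_s L_g, ord ≤ 2·2.
Derive L from L₀ (diff closure).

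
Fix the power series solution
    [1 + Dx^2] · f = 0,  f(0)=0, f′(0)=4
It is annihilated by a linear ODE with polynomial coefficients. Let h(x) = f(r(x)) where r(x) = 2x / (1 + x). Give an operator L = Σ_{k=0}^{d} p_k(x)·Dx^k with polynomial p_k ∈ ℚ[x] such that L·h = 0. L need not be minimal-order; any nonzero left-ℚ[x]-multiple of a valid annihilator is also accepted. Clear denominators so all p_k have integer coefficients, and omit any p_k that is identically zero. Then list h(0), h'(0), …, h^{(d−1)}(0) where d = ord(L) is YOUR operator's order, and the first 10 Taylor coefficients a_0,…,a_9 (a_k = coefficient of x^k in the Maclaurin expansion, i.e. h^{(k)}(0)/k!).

L = 4 + (2 + 6·x + 6·x^2 + 2·x^3)·Dx + (1 + 4·x + 6·x^2 + 4·x^3 + x^4)·Dx^2  (order 2).
h: a_k = 0, 8, -8, 8/3, 8, -344/15, 40, -17672/315, 3032/45, -197048/2835, …
ICs: h(0) = 0, h′(0) = 8.

f: a_k = 0, 4, 0, -2/3, 0, 1/30, 0, -1/1260, 0, 1/90720, …
L₀ from L_f via x↦r, Dx↦r'^{-1}Dx.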